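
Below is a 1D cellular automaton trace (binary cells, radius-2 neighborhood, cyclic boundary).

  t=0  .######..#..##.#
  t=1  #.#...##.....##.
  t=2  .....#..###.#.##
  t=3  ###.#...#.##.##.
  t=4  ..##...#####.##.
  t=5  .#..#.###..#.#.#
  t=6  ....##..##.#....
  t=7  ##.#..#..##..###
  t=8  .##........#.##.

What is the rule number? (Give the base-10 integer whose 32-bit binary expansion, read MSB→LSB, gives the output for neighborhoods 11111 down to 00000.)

927049901

  nb #####: next=.  (t=0,i=3, bit31=0)
  nb ####.: next=.  (t=0,i=5, bit30=0)
  nb ###.#: next=#  (t=2,i=10, bit29=1)
  nb ###..: next=#  (t=0,i=6, bit28=1)
  nb ##.##: next=.  (t=3,i=12, bit27=0)
  nb ##.#.: next=#  (t=0,i=14, bit26=1)
  nb ##..#: next=#  (t=0,i=7, bit25=1)
  nb ##...: next=#  (t=1,i=8, bit24=1)
  nb #.###: next=.  (t=0,i=1, bit23=0)
  nb #.##.: next=#  (t=2,i=14, bit22=1)
  nb #.#.#: next=.  (t=0,i=15, bit21=0)
  nb #.#..: next=.  (t=1,i=2, bit20=0)
  nb #..##: next=.  (t=0,i=11, bit19=0)
  nb #..#.: next=.  (t=0,i=8, bit18=0)
  nb #...#: next=.  (t=1,i=4, bit17=0)
  nb #....: next=#  (t=1,i=9, bit16=1)
  nb .####: next=#  (t=0,i=2, bit15=1)
  nb .###.: next=.  (t=2,i=9, bit14=0)
  nb .##.#: next=#  (t=0,i=13, bit13=1)
  nb .##..: next=.  (t=1,i=7, bit12=0)
  nb .#.##: next=#  (t=0,i=0, bit11=1)
  nb .#.#.: next=.  (t=1,i=1, bit10=0)
  nb .#..#: next=.  (t=0,i=10, bit9=0)
  nb .#...: next=.  (t=1,i=3, bit8=0)
  nb ..###: next=#  (t=2,i=8, bit7=1)
  nb ..##.: next=.  (t=0,i=12, bit6=0)
  nb ..#.#: next=#  (t=3,i=8, bit5=1)
  nb ..#..: next=.  (t=0,i=9, bit4=0)
  nb ...##: next=#  (t=1,i=5, bit3=1)
  nb ...#.: next=#  (t=2,i=4, bit2=1)
  nb ....#: next=.  (t=1,i=11, bit1=0)
  nb .....: next=#  (t=1,i=10, bit0=1)
  bits 00110111010000011010100010101101 = 927049901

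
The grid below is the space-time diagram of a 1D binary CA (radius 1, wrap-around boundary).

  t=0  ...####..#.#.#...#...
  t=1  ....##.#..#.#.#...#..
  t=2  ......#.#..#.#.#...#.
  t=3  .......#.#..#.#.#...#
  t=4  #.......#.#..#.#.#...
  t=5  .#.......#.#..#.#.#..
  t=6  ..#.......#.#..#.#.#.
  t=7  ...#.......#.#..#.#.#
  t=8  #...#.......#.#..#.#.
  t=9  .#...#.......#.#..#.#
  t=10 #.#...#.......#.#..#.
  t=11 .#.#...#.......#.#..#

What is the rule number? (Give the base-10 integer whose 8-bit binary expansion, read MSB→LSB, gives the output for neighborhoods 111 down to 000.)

  nb ###: next=#  (t=0,i=4, bit7=1)
  nb ##.: next=.  (t=0,i=6, bit6=0)
  nb #.#: next=#  (t=0,i=10, bit5=1)
  nb #..: next=#  (t=0,i=7, bit4=1)
  nb .##: next=.  (t=0,i=3, bit3=0)
  nb .#.: next=.  (t=0,i=9, bit2=0)
  nb ..#: next=.  (t=0,i=2, bit1=0)
  nb ...: next=.  (t=0,i=0, bit0=0)
  bits 10110000 = 176

176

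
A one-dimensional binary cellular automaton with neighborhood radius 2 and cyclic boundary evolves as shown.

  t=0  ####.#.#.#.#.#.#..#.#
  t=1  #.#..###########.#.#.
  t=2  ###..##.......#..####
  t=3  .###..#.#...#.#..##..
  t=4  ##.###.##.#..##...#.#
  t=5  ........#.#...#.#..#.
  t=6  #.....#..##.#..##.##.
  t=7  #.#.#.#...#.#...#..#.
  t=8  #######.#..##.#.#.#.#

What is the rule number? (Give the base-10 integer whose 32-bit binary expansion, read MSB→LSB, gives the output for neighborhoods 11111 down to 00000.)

1379384474

  [31] ##### => .  t=0,i=1
  [30] ####. => #  t=0,i=2
  [29] ###.# => .  t=0,i=3
  [28] ###.. => #  t=2,i=2
  [27] ##.## => .  t=4,i=2
  [26] ##.#. => .  t=0,i=4
  [25] ##..# => #  t=2,i=3
  [24] ##... => .  t=2,i=7
  [23] #.### => .  t=0,i=20
  [22] #.##. => .  t=4,i=7
  [21] #.#.# => #  t=0,i=5
  [20] #.#.. => #  t=0,i=15
  [19] #..## => .  t=1,i=4
  [18] #..#. => #  t=0,i=17
  [17] #...# => #  t=3,i=10
  [16] #.... => #  t=2,i=8
  [15] .#### => #  t=0,i=0
  [14] .###. => .  t=3,i=2
  [13] .##.# => #  t=4,i=8
  [12] .##.. => #  t=2,i=6
  [11] .#.## => #  t=0,i=19
  [10] .#.#. => #  t=0,i=6
  [9] .#..# => .  t=0,i=16
  [8] .#... => .  t=3,i=9
  [7] ..### => #  t=1,i=5
  [6] ..##. => .  t=2,i=5
  [5] ..#.# => .  t=0,i=18
  [4] ..#.. => #  t=2,i=14
  [3] ...## => #  t=3,i=0
  [2] ...#. => .  t=2,i=13
  [1] ....# => #  t=2,i=12
  [0] ..... => .  t=2,i=9
  bits 01010010001101111011110010011010 = 1379384474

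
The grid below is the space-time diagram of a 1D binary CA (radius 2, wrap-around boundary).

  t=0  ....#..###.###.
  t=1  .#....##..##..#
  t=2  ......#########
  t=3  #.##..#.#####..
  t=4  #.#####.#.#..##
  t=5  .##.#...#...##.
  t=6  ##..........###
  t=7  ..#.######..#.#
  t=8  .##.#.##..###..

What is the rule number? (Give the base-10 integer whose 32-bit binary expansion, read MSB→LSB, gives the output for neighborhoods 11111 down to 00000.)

2347503841

  [31] ##### => #  t=2,i=8
  [30] ####. => .  t=2,i=13
  [29] ###.# => .  t=0,i=9
  [28] ###.. => .  t=0,i=13
  [27] ##.## => #  t=0,i=10
  [26] ##.#. => .  t=4,i=7
  [25] ##..# => #  t=1,i=8
  [24] ##... => #  t=0,i=14
  [23] #.### => #  t=0,i=11
  [22] #.##. => #  t=3,i=2
  [21] #.#.# => #  t=4,i=8
  [20] #.#.. => .  t=1,i=1
  [19] #..## => #  t=0,i=6
  [18] #..#. => #  t=1,i=13
  [17] #...# => .  t=5,i=6
  [16] #.... => .  t=0,i=0
  [15] .#### => .  t=2,i=7
  [14] .###. => .  t=0,i=8
  [13] .##.# => .  t=5,i=2
  [12] .##.. => #  t=1,i=7
  [11] .#.## => .  t=3,i=1
  [10] .#.#. => .  t=1,i=0
  [9] .#..# => .  t=0,i=5
  [8] .#... => .  t=1,i=2
  [7] ..### => #  t=0,i=7
  [6] ..##. => #  t=1,i=6
  [5] ..#.# => #  t=1,i=14
  [4] ..#.. => .  t=0,i=4
  [3] ...## => .  t=1,i=5
  [2] ...#. => .  t=0,i=3
  [1] ....# => .  t=0,i=2
  [0] ..... => #  t=0,i=1
  bits 10001011111011000001000011100001 = 2347503841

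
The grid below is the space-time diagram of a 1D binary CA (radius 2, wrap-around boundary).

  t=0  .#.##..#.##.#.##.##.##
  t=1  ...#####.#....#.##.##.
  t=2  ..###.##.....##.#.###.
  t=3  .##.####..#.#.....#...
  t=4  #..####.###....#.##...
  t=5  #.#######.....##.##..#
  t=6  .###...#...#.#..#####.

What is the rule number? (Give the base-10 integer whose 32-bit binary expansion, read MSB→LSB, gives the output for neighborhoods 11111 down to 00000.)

  #####|.  b31=0 t=1,i=5
  ####.|#  b30=1 t=1,i=6
  ###.#|#  b29=1 t=1,i=7
  ###..|.  b28=0 t=2,i=20
  ##.##|#  b27=1 t=0,i=16
  ##.#.|.  b26=0 t=0,i=0
  ##..#|#  b25=1 t=0,i=5
  ##...|.  b24=0 t=1,i=21
  #.###|#  b23=1 t=2,i=18
  #.##.|#  b22=1 t=0,i=3
  #.#.#|.  b21=0 t=0,i=1
  #.#..|.  b20=0 t=1,i=9
  #..##|#  b19=1 t=4,i=2
  #..#.|#  b18=1 t=0,i=6
  #...#|.  b17=0 t=2,i=0
  #....|.  b16=0 t=1,i=0
  .####|#  b15=1 t=1,i=4
  .###.|.  b14=0 t=2,i=3
  .##.#|.  b13=0 t=0,i=10
  .##..|#  b12=1 t=0,i=4
  .#.##|.  b11=0 t=0,i=2
  .#.#.|.  b10=0 t=3,i=11
  .#..#|.  b9=0 t=4,i=1
  .#...|.  b8=0 t=1,i=10
  ..###|#  b7=1 t=1,i=3
  ..##.|.  b6=0 t=2,i=13
  ..#.#|#  b5=1 t=0,i=7
  ..#..|#  b4=1 t=3,i=18
  ...##|#  b3=1 t=1,i=2
  ...#.|#  b2=1 t=1,i=13
  ....#|.  b1=0 t=1,i=1
  .....|#  b0=1 t=2,i=10
  bits 01101010110011001001000010111101 = 1791791293

1791791293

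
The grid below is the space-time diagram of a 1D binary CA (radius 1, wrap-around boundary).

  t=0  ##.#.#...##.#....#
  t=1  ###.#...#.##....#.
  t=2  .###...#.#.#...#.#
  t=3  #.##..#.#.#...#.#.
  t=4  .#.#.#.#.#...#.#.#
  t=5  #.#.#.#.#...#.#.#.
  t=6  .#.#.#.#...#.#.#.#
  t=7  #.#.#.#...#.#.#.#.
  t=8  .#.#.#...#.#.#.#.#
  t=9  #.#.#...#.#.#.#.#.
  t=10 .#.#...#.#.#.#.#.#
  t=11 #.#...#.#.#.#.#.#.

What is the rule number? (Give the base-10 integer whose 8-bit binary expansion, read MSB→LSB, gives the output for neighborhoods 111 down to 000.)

  [7] ### => #  t=0,i=0
  [6] ##. => #  t=0,i=1
  [5] #.# => #  t=0,i=2
  [4] #.. => .  t=0,i=6
  [3] .## => .  t=0,i=9
  [2] .#. => .  t=0,i=3
  [1] ..# => #  t=0,i=8
  [0] ... => .  t=0,i=7
  bits 11100010 = 226

226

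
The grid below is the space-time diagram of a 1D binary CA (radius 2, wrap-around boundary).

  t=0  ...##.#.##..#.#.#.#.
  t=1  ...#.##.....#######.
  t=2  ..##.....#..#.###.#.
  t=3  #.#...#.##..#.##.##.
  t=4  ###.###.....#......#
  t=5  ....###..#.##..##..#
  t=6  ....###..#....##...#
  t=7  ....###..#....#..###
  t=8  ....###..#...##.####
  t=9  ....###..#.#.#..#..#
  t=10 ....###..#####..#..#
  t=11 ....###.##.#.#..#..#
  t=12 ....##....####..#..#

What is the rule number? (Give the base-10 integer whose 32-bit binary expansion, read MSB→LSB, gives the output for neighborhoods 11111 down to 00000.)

2495235317

  ##### -> #   bit 31 = 1  t=1,i=14
  ####. -> .   bit 30 = 0  t=1,i=17
  ###.# -> .   bit 29 = 0  t=2,i=16
  ###.. -> #   bit 28 = 1  t=1,i=18
  ##.## -> .   bit 27 = 0  t=3,i=16
  ##.#. -> #   bit 26 = 1  t=0,i=5
  ##..# -> .   bit 25 = 0  t=0,i=10
  ##... -> .   bit 24 = 0  t=1,i=7
  #.### -> #   bit 23 = 1  t=2,i=14
  #.##. -> .   bit 22 = 0  t=0,i=8
  #.#.# -> #   bit 21 = 1  t=0,i=6
  #.#.. -> #   bit 20 = 1  t=0,i=18
  #..## -> #   bit 19 = 1  t=5,i=14
  #..#. -> .   bit 18 = 0  t=0,i=11
  #...# -> #   bit 17 = 1  t=2,i=0
  #.... -> .   bit 16 = 0  t=0,i=0
  .#### -> .   bit 15 = 0  t=1,i=13
  .###. -> #   bit 14 = 1  t=2,i=15
  .##.# -> .   bit 13 = 0  t=0,i=4
  .##.. -> .   bit 12 = 0  t=0,i=9
  .#.## -> .   bit 11 = 0  t=0,i=7
  .#.#. -> #   bit 10 = 1  t=0,i=13
  .#..# -> .   bit 9 = 0  t=2,i=10
  .#... -> .   bit 8 = 0  t=0,i=19
  ..### -> #   bit 7 = 1  t=1,i=12
  ..##. -> #   bit 6 = 1  t=0,i=3
  ..#.# -> #   bit 5 = 1  t=0,i=12
  ..#.. -> #   bit 4 = 1  t=2,i=9
  ...## -> .   bit 3 = 0  t=0,i=2
  ...#. -> #   bit 2 = 1  t=1,i=2
  ....# -> .   bit 1 = 0  t=0,i=1
  ..... -> #   bit 0 = 1  t=1,i=9
  bits 10010100101110100100010011110101 = 2495235317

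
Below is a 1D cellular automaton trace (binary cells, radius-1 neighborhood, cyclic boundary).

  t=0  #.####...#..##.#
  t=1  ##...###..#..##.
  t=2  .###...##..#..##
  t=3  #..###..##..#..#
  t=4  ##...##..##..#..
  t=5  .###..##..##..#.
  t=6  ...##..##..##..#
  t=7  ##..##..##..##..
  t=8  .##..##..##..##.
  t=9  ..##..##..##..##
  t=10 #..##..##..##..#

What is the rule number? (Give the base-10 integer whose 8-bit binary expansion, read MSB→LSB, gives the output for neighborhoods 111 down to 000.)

113

  ### -> .   bit 7 = 0  t=0,i=3
  ##. -> #   bit 6 = 1  t=0,i=0
  #.# -> #   bit 5 = 1  t=0,i=1
  #.. -> #   bit 4 = 1  t=0,i=6
  .## -> .   bit 3 = 0  t=0,i=2
  .#. -> .   bit 2 = 0  t=0,i=9
  ..# -> .   bit 1 = 0  t=0,i=8
  ... -> #   bit 0 = 1  t=0,i=7
  bits 01110001 = 113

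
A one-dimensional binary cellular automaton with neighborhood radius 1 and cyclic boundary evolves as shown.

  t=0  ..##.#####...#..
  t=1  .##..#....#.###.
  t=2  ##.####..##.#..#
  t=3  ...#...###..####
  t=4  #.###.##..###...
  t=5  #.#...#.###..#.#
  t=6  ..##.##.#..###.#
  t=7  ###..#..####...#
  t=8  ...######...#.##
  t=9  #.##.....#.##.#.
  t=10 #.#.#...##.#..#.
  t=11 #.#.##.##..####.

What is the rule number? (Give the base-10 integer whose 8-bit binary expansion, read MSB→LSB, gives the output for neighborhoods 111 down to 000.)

  ###|.  b7=0 t=0,i=6
  ##.|.  b6=0 t=0,i=3
  #.#|.  b5=0 t=0,i=4
  #..|#  b4=1 t=0,i=10
  .##|#  b3=1 t=0,i=2
  .#.|#  b2=1 t=0,i=13
  ..#|#  b1=1 t=0,i=1
  ...|.  b0=0 t=0,i=0
  bits 00011110 = 30

30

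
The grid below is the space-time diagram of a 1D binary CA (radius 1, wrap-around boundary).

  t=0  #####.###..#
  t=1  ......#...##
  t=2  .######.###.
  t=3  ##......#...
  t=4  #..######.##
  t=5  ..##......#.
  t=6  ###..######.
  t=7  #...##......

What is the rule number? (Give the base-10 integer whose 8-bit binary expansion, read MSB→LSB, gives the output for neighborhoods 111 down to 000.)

15

  nb ###: next=.  (t=0,i=0, bit7=0)
  nb ##.: next=.  (t=0,i=4, bit6=0)
  nb #.#: next=.  (t=0,i=5, bit5=0)
  nb #..: next=.  (t=0,i=9, bit4=0)
  nb .##: next=#  (t=0,i=6, bit3=1)
  nb .#.: next=#  (t=1,i=6, bit2=1)
  nb ..#: next=#  (t=0,i=10, bit1=1)
  nb ...: next=#  (t=1,i=1, bit0=1)
  bits 00001111 = 15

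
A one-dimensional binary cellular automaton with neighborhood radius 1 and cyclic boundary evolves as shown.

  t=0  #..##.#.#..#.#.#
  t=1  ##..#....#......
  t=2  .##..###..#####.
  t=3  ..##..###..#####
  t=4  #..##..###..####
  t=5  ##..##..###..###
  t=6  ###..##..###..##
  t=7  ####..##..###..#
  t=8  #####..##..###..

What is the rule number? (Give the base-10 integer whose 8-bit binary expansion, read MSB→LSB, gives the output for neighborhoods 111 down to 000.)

209

  ###|#  b7=1 t=2,i=6
  ##.|#  b6=1 t=0,i=0
  #.#|.  b5=0 t=0,i=5
  #..|#  b4=1 t=0,i=1
  .##|.  b3=0 t=0,i=3
  .#.|.  b2=0 t=0,i=6
  ..#|.  b1=0 t=0,i=2
  ...|#  b0=1 t=1,i=6
  bits 11010001 = 209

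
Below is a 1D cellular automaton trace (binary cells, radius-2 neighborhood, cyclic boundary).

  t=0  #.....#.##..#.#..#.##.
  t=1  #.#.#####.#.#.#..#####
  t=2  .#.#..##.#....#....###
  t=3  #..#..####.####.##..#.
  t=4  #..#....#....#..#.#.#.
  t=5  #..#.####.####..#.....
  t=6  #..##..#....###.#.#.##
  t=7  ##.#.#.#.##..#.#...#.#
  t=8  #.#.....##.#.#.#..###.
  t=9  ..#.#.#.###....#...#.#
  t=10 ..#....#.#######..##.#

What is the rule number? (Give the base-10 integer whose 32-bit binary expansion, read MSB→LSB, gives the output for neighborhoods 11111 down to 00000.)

  ##### -> #   bit 31 = 1  t=1,i=6
  ####. -> #   bit 30 = 1  t=1,i=7
  ###.# -> .   bit 29 = 0  t=1,i=0
  ###.. -> #   bit 28 = 1  t=5,i=13
  ##.## -> .   bit 27 = 0  t=3,i=10
  ##.#. -> #   bit 26 = 1  t=0,i=21
  ##..# -> #   bit 25 = 1  t=0,i=10
  ##... -> #   bit 24 = 1  t=9,i=11
  #.### -> .   bit 23 = 0  t=1,i=4
  #.##. -> #   bit 22 = 1  t=0,i=8
  #.#.# -> .   bit 21 = 0  t=1,i=2
  #.#.. -> #   bit 20 = 1  t=0,i=0
  #..## -> .   bit 19 = 0  t=1,i=16
  #..#. -> .   bit 18 = 0  t=0,i=11
  #...# -> .   bit 17 = 0  t=7,i=17
  #.... -> #   bit 16 = 1  t=0,i=2
  .#### -> .   bit 15 = 0  t=1,i=5
  .###. -> #   bit 14 = 1  t=2,i=20
  .##.# -> #   bit 13 = 1  t=0,i=20
  .##.. -> .   bit 12 = 0  t=0,i=9
  .#.## -> #   bit 11 = 1  t=0,i=7
  .#.#. -> .   bit 10 = 0  t=0,i=13
  .#..# -> .   bit 9 = 0  t=0,i=15
  .#... -> .   bit 8 = 0  t=0,i=1
  ..### -> .   bit 7 = 0  t=1,i=17
  ..##. -> #   bit 6 = 1  t=2,i=6
  ..#.# -> #   bit 5 = 1  t=0,i=6
  ..#.. -> #   bit 4 = 1  t=2,i=14
  ...## -> .   bit 3 = 0  t=2,i=18
  ...#. -> #   bit 2 = 1  t=0,i=5
  ....# -> #   bit 1 = 1  t=0,i=4
  ..... -> .   bit 0 = 0  t=0,i=3
  bits 11010111010100010110100001110110 = 3612436598

3612436598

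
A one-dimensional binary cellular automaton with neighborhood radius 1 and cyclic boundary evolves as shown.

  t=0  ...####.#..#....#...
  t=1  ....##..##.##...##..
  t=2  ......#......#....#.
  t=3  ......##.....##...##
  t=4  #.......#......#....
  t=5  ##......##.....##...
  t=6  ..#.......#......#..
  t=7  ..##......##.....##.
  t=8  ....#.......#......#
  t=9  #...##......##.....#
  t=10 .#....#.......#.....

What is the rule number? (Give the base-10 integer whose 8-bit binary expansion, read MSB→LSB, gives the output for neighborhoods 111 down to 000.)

148

  ### -> #   bit 7 = 1  t=0,i=4
  ##. -> .   bit 6 = 0  t=0,i=6
  #.# -> .   bit 5 = 0  t=0,i=7
  #.. -> #   bit 4 = 1  t=0,i=9
  .## -> .   bit 3 = 0  t=0,i=3
  .#. -> #   bit 2 = 1  t=0,i=8
  ..# -> .   bit 1 = 0  t=0,i=2
  ... -> .   bit 0 = 0  t=0,i=0
  bits 10010100 = 148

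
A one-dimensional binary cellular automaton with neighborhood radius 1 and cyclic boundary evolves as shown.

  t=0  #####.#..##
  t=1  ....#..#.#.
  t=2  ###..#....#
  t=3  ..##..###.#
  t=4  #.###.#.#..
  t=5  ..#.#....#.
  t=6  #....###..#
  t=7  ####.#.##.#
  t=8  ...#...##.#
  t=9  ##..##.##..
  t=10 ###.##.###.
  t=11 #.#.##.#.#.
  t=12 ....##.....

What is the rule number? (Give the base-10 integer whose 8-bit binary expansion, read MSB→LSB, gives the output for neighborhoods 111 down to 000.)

89

  ###|.  b7=0 t=0,i=0
  ##.|#  b6=1 t=0,i=4
  #.#|.  b5=0 t=0,i=5
  #..|#  b4=1 t=0,i=7
  .##|#  b3=1 t=0,i=9
  .#.|.  b2=0 t=0,i=6
  ..#|.  b1=0 t=0,i=8
  ...|#  b0=1 t=1,i=0
  bits 01011001 = 89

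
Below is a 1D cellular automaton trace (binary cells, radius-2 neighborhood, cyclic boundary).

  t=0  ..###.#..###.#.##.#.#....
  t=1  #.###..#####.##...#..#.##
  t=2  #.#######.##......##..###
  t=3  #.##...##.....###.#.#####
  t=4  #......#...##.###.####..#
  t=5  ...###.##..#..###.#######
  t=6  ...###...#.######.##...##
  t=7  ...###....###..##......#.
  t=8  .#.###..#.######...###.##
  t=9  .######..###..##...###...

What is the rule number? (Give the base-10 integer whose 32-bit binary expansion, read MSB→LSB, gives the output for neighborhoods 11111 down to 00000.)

1923664851

  ##### -> .   bit 31 = 0  t=1,i=9
  ####. -> #   bit 30 = 1  t=1,i=10
  ###.# -> #   bit 29 = 1  t=0,i=4
  ###.. -> #   bit 28 = 1  t=1,i=4
  ##.## -> .   bit 27 = 0  t=1,i=1
  ##.#. -> .   bit 26 = 0  t=0,i=5
  ##..# -> #   bit 25 = 1  t=1,i=5
  ##... -> .   bit 24 = 0  t=1,i=15
  #.### -> #   bit 23 = 1  t=1,i=2
  #.##. -> .   bit 22 = 0  t=0,i=15
  #.#.# -> #   bit 21 = 1  t=0,i=13
  #.#.. -> .   bit 20 = 0  t=0,i=6
  #..## -> #   bit 19 = 1  t=0,i=8
  #..#. -> .   bit 18 = 0  t=1,i=20
  #...# -> .   bit 17 = 0  t=1,i=16
  #.... -> .   bit 16 = 0  t=0,i=22
  .#### -> #   bit 15 = 1  t=1,i=8
  .###. -> #   bit 14 = 1  t=0,i=3
  .##.# -> .   bit 13 = 0  t=0,i=16
  .##.. -> .   bit 12 = 0  t=1,i=14
  .#.## -> #   bit 11 = 1  t=0,i=14
  .#.#. -> .   bit 10 = 0  t=0,i=19
  .#..# -> #   bit 9 = 1  t=0,i=7
  .#... -> #   bit 8 = 1  t=0,i=21
  ..### -> #   bit 7 = 1  t=0,i=2
  ..##. -> #   bit 6 = 1  t=2,i=18
  ..#.# -> .   bit 5 = 0  t=1,i=21
  ..#.. -> #   bit 4 = 1  t=1,i=18
  ...## -> .   bit 3 = 0  t=0,i=1
  ...#. -> .   bit 2 = 0  t=1,i=17
  ....# -> #   bit 1 = 1  t=0,i=0
  ..... -> #   bit 0 = 1  t=0,i=23
  bits 01110010101010001100101111010011 = 1923664851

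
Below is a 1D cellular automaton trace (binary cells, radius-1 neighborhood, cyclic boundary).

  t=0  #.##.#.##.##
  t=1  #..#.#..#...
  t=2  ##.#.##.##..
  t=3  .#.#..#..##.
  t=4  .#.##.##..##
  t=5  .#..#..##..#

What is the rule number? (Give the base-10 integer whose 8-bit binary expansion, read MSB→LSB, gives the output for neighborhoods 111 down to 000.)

  [7] ### => .  t=0,i=11
  [6] ##. => #  t=0,i=0
  [5] #.# => .  t=0,i=1
  [4] #.. => #  t=1,i=1
  [3] .## => .  t=0,i=2
  [2] .#. => #  t=0,i=5
  [1] ..# => .  t=1,i=2
  [0] ... => .  t=1,i=10
  bits 01010100 = 84

84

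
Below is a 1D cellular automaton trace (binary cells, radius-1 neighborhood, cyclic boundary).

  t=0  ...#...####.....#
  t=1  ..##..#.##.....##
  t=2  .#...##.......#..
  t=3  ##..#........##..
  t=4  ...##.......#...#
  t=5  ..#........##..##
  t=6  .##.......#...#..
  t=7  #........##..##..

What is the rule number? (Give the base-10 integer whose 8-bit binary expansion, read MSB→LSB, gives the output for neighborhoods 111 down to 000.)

134

  ###|#  b7=1 t=0,i=8
  ##.|.  b6=0 t=0,i=10
  #.#|.  b5=0 t=1,i=7
  #..|.  b4=0 t=0,i=0
  .##|.  b3=0 t=0,i=7
  .#.|#  b2=1 t=0,i=3
  ..#|#  b1=1 t=0,i=2
  ...|.  b0=0 t=0,i=1
  bits 10000110 = 134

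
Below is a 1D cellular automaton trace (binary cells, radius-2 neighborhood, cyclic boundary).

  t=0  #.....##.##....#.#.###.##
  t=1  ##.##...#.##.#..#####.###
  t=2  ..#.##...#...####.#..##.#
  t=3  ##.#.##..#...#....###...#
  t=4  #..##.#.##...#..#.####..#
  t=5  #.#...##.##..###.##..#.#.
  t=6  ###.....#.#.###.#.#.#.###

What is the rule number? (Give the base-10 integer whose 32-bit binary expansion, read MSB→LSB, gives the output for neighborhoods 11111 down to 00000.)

  #####|#  b31=1 t=1,i=18
  ####.|.  b30=0 t=1,i=0
  ###.#|.  b29=0 t=0,i=21
  ###..|#  b28=1 t=0,i=0
  ##.##|#  b27=1 t=0,i=8
  ##.#.|.  b26=0 t=1,i=12
  ##..#|.  b25=0 t=3,i=7
  ##...|#  b24=1 t=0,i=1
  #.###|#  b23=1 t=0,i=19
  #.##.|.  b22=0 t=0,i=9
  #.#.#|#  b21=1 t=0,i=17
  #.#..|#  b20=1 t=1,i=13
  #..##|#  b19=1 t=1,i=15
  #..#.|#  b18=1 t=2,i=1
  #...#|.  b17=0 t=1,i=6
  #....|.  b16=0 t=0,i=2
  .####|.  b15=0 t=1,i=17
  .###.|#  b14=1 t=0,i=20
  .##.#|.  b13=0 t=0,i=7
  .##..|#  b12=1 t=0,i=10
  .#.##|#  b11=1 t=0,i=18
  .#.#.|#  b10=1 t=0,i=16
  .#..#|#  b9=1 t=1,i=14
  .#...|.  b8=0 t=2,i=10
  ..###|#  b7=1 t=1,i=16
  ..##.|.  b6=0 t=0,i=6
  ..#.#|.  b5=0 t=0,i=15
  ..#..|#  b4=1 t=2,i=9
  ...##|.  b3=0 t=0,i=5
  ...#.|.  b2=0 t=0,i=14
  ....#|#  b1=1 t=0,i=4
  .....|#  b0=1 t=0,i=3
  bits 10011001101111000101111010010011 = 2579259027

2579259027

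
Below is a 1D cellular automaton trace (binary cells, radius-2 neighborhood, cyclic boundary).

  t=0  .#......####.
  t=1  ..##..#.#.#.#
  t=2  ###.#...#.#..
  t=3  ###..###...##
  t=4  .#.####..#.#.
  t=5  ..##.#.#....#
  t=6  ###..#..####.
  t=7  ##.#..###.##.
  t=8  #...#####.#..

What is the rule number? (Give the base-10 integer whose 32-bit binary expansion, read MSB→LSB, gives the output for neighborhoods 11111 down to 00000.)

1659587526

  #####|.  b31=0 t=3,i=0
  ####.|#  b30=1 t=0,i=10
  ###.#|#  b29=1 t=2,i=2
  ###..|.  b28=0 t=0,i=11
  ##.##|.  b27=0 t=6,i=12
  ##.#.|.  b26=0 t=2,i=3
  ##..#|#  b25=1 t=0,i=12
  ##...|.  b24=0 t=3,i=8
  #.###|#  b23=1 t=4,i=3
  #.##.|#  b22=1 t=7,i=0
  #.#.#|#  b21=1 t=1,i=8
  #.#..|.  b20=0 t=1,i=12
  #..##|#  b19=1 t=1,i=1
  #..#.|.  b18=0 t=0,i=0
  #...#|#  b17=1 t=2,i=6
  #....|#  b16=1 t=0,i=3
  .####|.  b15=0 t=0,i=9
  .###.|#  b14=1 t=2,i=1
  .##.#|.  b13=0 t=5,i=3
  .##..|.  b12=0 t=1,i=3
  .#.##|#  b11=1 t=4,i=2
  .#.#.|.  b10=0 t=1,i=7
  .#..#|#  b9=1 t=1,i=0
  .#...|#  b8=1 t=0,i=2
  ..###|#  b7=1 t=0,i=8
  ..##.|#  b6=1 t=1,i=2
  ..#.#|.  b5=0 t=1,i=6
  ..#..|.  b4=0 t=0,i=1
  ...##|.  b3=0 t=0,i=7
  ...#.|#  b2=1 t=2,i=7
  ....#|#  b1=1 t=0,i=6
  .....|.  b0=0 t=0,i=4
  bits 01100010111010110100101111000110 = 1659587526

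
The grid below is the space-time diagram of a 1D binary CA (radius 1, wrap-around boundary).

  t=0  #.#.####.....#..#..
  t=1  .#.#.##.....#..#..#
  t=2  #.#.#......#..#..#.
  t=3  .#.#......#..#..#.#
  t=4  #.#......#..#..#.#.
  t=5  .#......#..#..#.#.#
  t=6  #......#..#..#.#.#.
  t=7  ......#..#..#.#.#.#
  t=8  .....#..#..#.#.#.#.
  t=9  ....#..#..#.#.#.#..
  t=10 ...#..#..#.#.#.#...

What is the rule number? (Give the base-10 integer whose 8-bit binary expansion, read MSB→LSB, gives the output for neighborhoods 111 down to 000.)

  ### -> #   bit 7 = 1  t=0,i=5
  ##. -> .   bit 6 = 0  t=0,i=7
  #.# -> #   bit 5 = 1  t=0,i=1
  #.. -> .   bit 4 = 0  t=0,i=8
  .## -> .   bit 3 = 0  t=0,i=4
  .#. -> .   bit 2 = 0  t=0,i=0
  ..# -> #   bit 1 = 1  t=0,i=12
  ... -> .   bit 0 = 0  t=0,i=9
  bits 10100010 = 162

162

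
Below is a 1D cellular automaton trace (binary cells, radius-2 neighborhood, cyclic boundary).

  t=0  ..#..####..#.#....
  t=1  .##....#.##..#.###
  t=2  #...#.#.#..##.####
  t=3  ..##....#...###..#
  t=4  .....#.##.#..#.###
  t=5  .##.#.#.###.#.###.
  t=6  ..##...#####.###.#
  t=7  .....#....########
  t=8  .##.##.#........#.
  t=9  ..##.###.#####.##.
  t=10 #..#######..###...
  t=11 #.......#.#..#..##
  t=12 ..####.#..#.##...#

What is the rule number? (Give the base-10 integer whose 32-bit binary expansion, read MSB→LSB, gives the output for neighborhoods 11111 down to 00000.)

  ##### -> .   bit 31 = 0  t=2,i=16
  ####. -> #   bit 30 = 1  t=0,i=7
  ###.# -> #   bit 29 = 1  t=1,i=17
  ###.. -> .   bit 28 = 0  t=0,i=8
  ##.## -> #   bit 27 = 1  t=1,i=0
  ##.#. -> #   bit 26 = 1  t=4,i=9
  ##..# -> #   bit 25 = 1  t=0,i=9
  ##... -> .   bit 24 = 0  t=1,i=3
  #.### -> #   bit 23 = 1  t=1,i=15
  #.##. -> .   bit 22 = 0  t=1,i=1
  #.#.# -> .   bit 21 = 0  t=2,i=6
  #.#.. -> #   bit 20 = 1  t=0,i=13
  #..## -> .   bit 19 = 0  t=0,i=4
  #..#. -> #   bit 18 = 1  t=0,i=10
  #...# -> #   bit 17 = 1  t=2,i=2
  #.... -> #   bit 16 = 1  t=0,i=15
  .#### -> .   bit 15 = 0  t=0,i=6
  .###. -> #   bit 14 = 1  t=1,i=16
  .##.# -> #   bit 13 = 1  t=2,i=12
  .##.. -> .   bit 12 = 0  t=1,i=2
  .#.## -> #   bit 11 = 1  t=1,i=8
  .#.#. -> .   bit 10 = 0  t=0,i=12
  .#..# -> .   bit 9 = 0  t=0,i=3
  .#... -> .   bit 8 = 0  t=0,i=14
  ..### -> .   bit 7 = 0  t=0,i=5
  ..##. -> .   bit 6 = 0  t=2,i=11
  ..#.# -> .   bit 5 = 0  t=0,i=11
  ..#.. -> #   bit 4 = 1  t=0,i=2
  ...## -> .   bit 3 = 0  t=3,i=11
  ...#. -> #   bit 2 = 1  t=0,i=1
  ....# -> .   bit 1 = 0  t=0,i=0
  ..... -> #   bit 0 = 1  t=0,i=16
  bits 01101110100101110110100000010101 = 1855416341

1855416341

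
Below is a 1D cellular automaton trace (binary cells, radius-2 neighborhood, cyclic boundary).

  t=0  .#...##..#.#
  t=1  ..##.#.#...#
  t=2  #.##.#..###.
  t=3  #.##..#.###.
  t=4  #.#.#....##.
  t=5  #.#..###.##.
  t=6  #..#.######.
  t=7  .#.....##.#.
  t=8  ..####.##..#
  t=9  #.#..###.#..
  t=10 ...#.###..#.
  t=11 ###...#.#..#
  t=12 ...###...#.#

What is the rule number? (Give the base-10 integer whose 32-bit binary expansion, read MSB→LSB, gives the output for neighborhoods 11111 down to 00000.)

  [31] ##### => #  t=6,i=7
  [30] ####. => .  t=6,i=9
  [29] ###.# => #  t=2,i=10
  [28] ###.. => .  t=10,i=7
  [27] ##.## => #  t=5,i=8
  [26] ##.#. => .  t=1,i=4
  [25] ##..# => #  t=0,i=7
  [24] ##... => #  t=11,i=3
  [23] #.### => .  t=3,i=8
  [22] #.##. => #  t=2,i=2
  [21] #.#.# => #  t=0,i=11
  [20] #.#.. => .  t=0,i=1
  [19] #..## => .  t=1,i=1
  [18] #..#. => .  t=0,i=8
  [17] #...# => #  t=0,i=3
  [16] #.... => #  t=4,i=6
  [15] .#### => .  t=6,i=6
  [14] .###. => #  t=2,i=9
  [13] .##.# => #  t=1,i=3
  [12] .##.. => .  t=0,i=6
  [11] .#.## => .  t=2,i=1
  [10] .#.#. => .  t=0,i=0
  [9] .#..# => #  t=1,i=0
  [8] .#... => #  t=0,i=2
  [7] ..### => #  t=2,i=8
  [6] ..##. => #  t=0,i=5
  [5] ..#.# => .  t=0,i=9
  [4] ..#.. => .  t=1,i=11
  [3] ...## => .  t=0,i=4
  [2] ...#. => #  t=1,i=10
  [1] ....# => #  t=4,i=7
  [0] ..... => #  t=7,i=4
  bits 10101011011000110110001111000111 = 2875417543

2875417543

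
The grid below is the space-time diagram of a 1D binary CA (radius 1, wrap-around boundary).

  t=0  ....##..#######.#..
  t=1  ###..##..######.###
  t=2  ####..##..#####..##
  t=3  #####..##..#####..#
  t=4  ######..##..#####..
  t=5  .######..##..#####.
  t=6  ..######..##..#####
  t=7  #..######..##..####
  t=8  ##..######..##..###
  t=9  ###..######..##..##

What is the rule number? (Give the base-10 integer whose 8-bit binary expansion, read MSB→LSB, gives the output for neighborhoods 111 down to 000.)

213

  nb ###: next=#  (t=0,i=9, bit7=1)
  nb ##.: next=#  (t=0,i=5, bit6=1)
  nb #.#: next=.  (t=0,i=15, bit5=0)
  nb #..: next=#  (t=0,i=6, bit4=1)
  nb .##: next=.  (t=0,i=4, bit3=0)
  nb .#.: next=#  (t=0,i=16, bit2=1)
  nb ..#: next=.  (t=0,i=3, bit1=0)
  nb ...: next=#  (t=0,i=0, bit0=1)
  bits 11010101 = 213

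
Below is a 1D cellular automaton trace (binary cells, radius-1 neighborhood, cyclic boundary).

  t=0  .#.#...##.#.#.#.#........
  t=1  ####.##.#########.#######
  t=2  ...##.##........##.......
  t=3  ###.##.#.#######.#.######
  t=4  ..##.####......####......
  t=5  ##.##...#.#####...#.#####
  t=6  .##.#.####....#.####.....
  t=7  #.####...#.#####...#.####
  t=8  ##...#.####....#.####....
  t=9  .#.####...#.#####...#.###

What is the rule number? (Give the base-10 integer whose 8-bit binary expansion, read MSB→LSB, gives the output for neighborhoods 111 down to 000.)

103

  ###|.  b7=0 t=1,i=0
  ##.|#  b6=1 t=0,i=8
  #.#|#  b5=1 t=0,i=2
  #..|.  b4=0 t=0,i=4
  .##|.  b3=0 t=0,i=7
  .#.|#  b2=1 t=0,i=1
  ..#|#  b1=1 t=0,i=0
  ...|#  b0=1 t=0,i=5
  bits 01100111 = 103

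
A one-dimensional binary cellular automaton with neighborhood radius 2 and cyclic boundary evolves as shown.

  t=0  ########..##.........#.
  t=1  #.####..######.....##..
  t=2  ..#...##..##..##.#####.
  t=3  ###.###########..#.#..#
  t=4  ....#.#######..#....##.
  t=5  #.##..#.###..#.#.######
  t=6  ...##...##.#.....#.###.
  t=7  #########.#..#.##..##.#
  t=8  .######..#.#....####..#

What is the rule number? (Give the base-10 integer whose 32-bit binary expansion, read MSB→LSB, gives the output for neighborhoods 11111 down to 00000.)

2274054750

  #####|#  b31=1 t=0,i=2
  ####.|.  b30=0 t=0,i=6
  ###.#|.  b29=0 t=3,i=2
  ###..|.  b28=0 t=0,i=7
  ##.##|.  b27=0 t=2,i=16
  ##.#.|#  b26=1 t=6,i=10
  ##..#|#  b25=1 t=0,i=8
  ##...|#  b24=1 t=0,i=12
  #.###|#  b23=1 t=0,i=0
  #.##.|.  b22=0 t=5,i=2
  #.#.#|.  b21=0 t=5,i=15
  #.#..|.  b20=0 t=3,i=19
  #..##|#  b19=1 t=0,i=9
  #..#.|.  b18=0 t=1,i=22
  #...#|#  b17=1 t=2,i=0
  #....|#  b16=1 t=0,i=13
  .####|.  b15=0 t=0,i=1
  .###.|#  b14=1 t=5,i=9
  .##.#|.  b13=0 t=2,i=15
  .##..|#  b12=1 t=0,i=11
  .#.##|.  b11=0 t=0,i=22
  .#.#.|.  b10=0 t=3,i=18
  .#..#|#  b9=1 t=3,i=20
  .#...|.  b8=0 t=2,i=3
  ..###|.  b7=0 t=1,i=8
  ..##.|#  b6=1 t=0,i=10
  ..#.#|.  b5=0 t=0,i=21
  ..#..|#  b4=1 t=2,i=2
  ...##|#  b3=1 t=1,i=18
  ...#.|#  b2=1 t=0,i=20
  ....#|#  b1=1 t=0,i=19
  .....|.  b0=0 t=0,i=14
  bits 10000111100010110101001001011110 = 2274054750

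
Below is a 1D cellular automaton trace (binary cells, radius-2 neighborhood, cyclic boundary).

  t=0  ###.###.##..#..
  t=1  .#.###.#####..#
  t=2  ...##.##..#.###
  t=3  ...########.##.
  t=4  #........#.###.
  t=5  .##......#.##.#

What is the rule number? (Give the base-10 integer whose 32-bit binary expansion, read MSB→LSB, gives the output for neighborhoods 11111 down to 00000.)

  [31] ##### => .  t=1,i=9
  [30] ####. => #  t=1,i=10
  [29] ###.# => .  t=0,i=2
  [28] ###.. => .  t=1,i=11
  [27] ##.## => #  t=0,i=3
  [26] ##.#. => #  t=4,i=14
  [25] ##..# => #  t=0,i=10
  [24] ##... => .  t=2,i=0
  [23] #.### => #  t=0,i=4
  [22] #.##. => #  t=0,i=8
  [21] #.#.# => .  t=1,i=1
  [20] #.#.. => .  t=4,i=0
  [19] #..## => #  t=0,i=14
  [18] #..#. => #  t=0,i=11
  [17] #...# => .  t=2,i=1
  [16] #.... => #  t=3,i=0
  [15] .#### => .  t=1,i=8
  [14] .###. => #  t=0,i=1
  [13] .##.# => #  t=2,i=4
  [12] .##.. => #  t=0,i=9
  [11] .#.## => .  t=1,i=2
  [10] .#.#. => .  t=1,i=0
  [9] .#..# => .  t=0,i=13
  [8] .#... => #  t=4,i=1
  [7] ..### => .  t=0,i=0
  [6] ..##. => #  t=2,i=3
  [5] ..#.# => #  t=1,i=14
  [4] ..#.. => .  t=0,i=12
  [3] ...## => .  t=2,i=2
  [2] ...#. => .  t=4,i=8
  [1] ....# => .  t=3,i=1
  [0] ..... => .  t=4,i=3
  bits 01001110110011010111000101100000 = 1322086752

1322086752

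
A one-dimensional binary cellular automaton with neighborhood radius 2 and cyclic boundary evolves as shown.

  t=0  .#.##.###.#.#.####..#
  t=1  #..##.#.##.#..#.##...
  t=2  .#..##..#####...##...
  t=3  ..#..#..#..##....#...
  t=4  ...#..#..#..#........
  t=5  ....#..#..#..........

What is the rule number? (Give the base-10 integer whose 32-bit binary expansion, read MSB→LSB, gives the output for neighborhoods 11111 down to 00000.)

1959802496

  #####|.  b31=0 t=2,i=10
  ####.|#  b30=1 t=0,i=16
  ###.#|#  b29=1 t=0,i=8
  ###..|#  b28=1 t=0,i=17
  ##.##|.  b27=0 t=0,i=5
  ##.#.|#  b26=1 t=0,i=9
  ##..#|.  b25=0 t=0,i=18
  ##...|.  b24=0 t=1,i=18
  #.###|#  b23=1 t=0,i=6
  #.##.|#  b22=1 t=0,i=3
  #.#.#|.  b21=0 t=0,i=1
  #.#..|#  b20=1 t=1,i=11
  #..##|.  b19=0 t=1,i=2
  #..#.|.  b18=0 t=0,i=19
  #...#|.  b17=0 t=1,i=19
  #....|.  b16=0 t=2,i=19
  .####|.  b15=0 t=0,i=15
  .###.|.  b14=0 t=0,i=7
  .##.#|#  b13=1 t=0,i=4
  .##..|#  b12=1 t=1,i=17
  .#.##|.  b11=0 t=0,i=2
  .#.#.|#  b10=1 t=0,i=0
  .#..#|#  b9=1 t=1,i=1
  .#...|.  b8=0 t=3,i=18
  ..###|#  b7=1 t=2,i=8
  ..##.|.  b6=0 t=1,i=3
  ..#.#|.  b5=0 t=0,i=20
  ..#..|.  b4=0 t=1,i=0
  ...##|.  b3=0 t=2,i=15
  ...#.|.  b2=0 t=1,i=20
  ....#|.  b1=0 t=2,i=20
  .....|.  b0=0 t=3,i=20
  bits 01110100110100000011011010000000 = 1959802496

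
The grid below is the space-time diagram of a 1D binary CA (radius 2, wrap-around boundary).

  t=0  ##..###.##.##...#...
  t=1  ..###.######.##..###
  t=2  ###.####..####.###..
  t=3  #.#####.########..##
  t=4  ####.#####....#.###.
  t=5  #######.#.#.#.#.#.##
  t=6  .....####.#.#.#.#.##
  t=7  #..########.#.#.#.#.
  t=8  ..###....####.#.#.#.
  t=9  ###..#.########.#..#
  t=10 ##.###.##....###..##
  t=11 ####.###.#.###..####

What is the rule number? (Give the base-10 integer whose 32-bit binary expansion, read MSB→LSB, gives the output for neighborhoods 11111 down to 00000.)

1877909930

  [31] ##### => .  t=1,i=8
  [30] ####. => #  t=1,i=10
  [29] ###.# => #  t=0,i=6
  [28] ###.. => .  t=1,i=19
  [27] ##.## => #  t=0,i=7
  [26] ##.#. => #  t=5,i=7
  [25] ##..# => #  t=0,i=2
  [24] ##... => #  t=0,i=13
  [23] #.### => #  t=1,i=6
  [22] #.##. => #  t=0,i=8
  [21] #.#.# => #  t=5,i=8
  [20] #.#.. => .  t=7,i=0
  [19] #..## => #  t=0,i=3
  [18] #..#. => #  t=9,i=4
  [17] #...# => #  t=0,i=14
  [16] #.... => .  t=4,i=11
  [15] .#### => #  t=1,i=7
  [14] .###. => .  t=0,i=5
  [13] .##.# => #  t=0,i=9
  [12] .##.. => .  t=0,i=1
  [11] .#.## => .  t=4,i=15
  [10] .#.#. => .  t=5,i=9
  [9] .#..# => .  t=7,i=1
  [8] .#... => #  t=0,i=17
  [7] ..### => #  t=0,i=4
  [6] ..##. => .  t=0,i=0
  [5] ..#.# => #  t=4,i=14
  [4] ..#.. => .  t=0,i=16
  [3] ...## => #  t=0,i=19
  [2] ...#. => .  t=0,i=15
  [1] ....# => #  t=4,i=12
  [0] ..... => .  t=6,i=2
  bits 01101111111011101010000110101010 = 1877909930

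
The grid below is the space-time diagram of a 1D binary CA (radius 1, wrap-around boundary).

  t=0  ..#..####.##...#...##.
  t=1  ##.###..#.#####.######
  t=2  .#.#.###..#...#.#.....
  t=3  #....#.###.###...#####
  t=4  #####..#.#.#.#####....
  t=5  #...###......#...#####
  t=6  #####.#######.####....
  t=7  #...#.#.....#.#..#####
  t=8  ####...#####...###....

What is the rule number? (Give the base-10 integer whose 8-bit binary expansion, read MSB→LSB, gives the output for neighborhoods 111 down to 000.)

91

  ### -> .   bit 7 = 0  t=0,i=6
  ##. -> #   bit 6 = 1  t=0,i=8
  #.# -> .   bit 5 = 0  t=0,i=9
  #.. -> #   bit 4 = 1  t=0,i=3
  .## -> #   bit 3 = 1  t=0,i=5
  .#. -> .   bit 2 = 0  t=0,i=2
  ..# -> #   bit 1 = 1  t=0,i=1
  ... -> #   bit 0 = 1  t=0,i=0
  bits 01011011 = 91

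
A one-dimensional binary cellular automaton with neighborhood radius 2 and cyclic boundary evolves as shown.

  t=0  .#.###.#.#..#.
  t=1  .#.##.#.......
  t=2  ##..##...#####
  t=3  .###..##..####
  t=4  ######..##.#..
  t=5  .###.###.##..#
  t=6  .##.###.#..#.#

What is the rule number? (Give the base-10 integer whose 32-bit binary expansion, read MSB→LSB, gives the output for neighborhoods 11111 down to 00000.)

  ##### -> #   bit 31 = 1  t=2,i=11
  ####. -> .   bit 30 = 0  t=2,i=0
  ###.# -> .   bit 29 = 0  t=0,i=5
  ###.. -> #   bit 28 = 1  t=2,i=1
  ##.## -> #   bit 27 = 1  t=3,i=0
  ##.#. -> #   bit 26 = 1  t=0,i=6
  ##..# -> #   bit 25 = 1  t=2,i=2
  ##... -> #   bit 24 = 1  t=2,i=6
  #.### -> #   bit 23 = 1  t=0,i=3
  #.##. -> .   bit 22 = 0  t=1,i=3
  #.#.# -> .   bit 21 = 0  t=0,i=7
  #.#.. -> .   bit 20 = 0  t=0,i=9
  #..## -> #   bit 19 = 1  t=2,i=3
  #..#. -> .   bit 18 = 0  t=0,i=0
  #...# -> #   bit 17 = 1  t=2,i=7
  #.... -> .   bit 16 = 0  t=1,i=8
  .#### -> #   bit 15 = 1  t=2,i=10
  .###. -> #   bit 14 = 1  t=0,i=4
  .##.# -> #   bit 13 = 1  t=1,i=4
  .##.. -> .   bit 12 = 0  t=2,i=5
  .#.## -> .   bit 11 = 0  t=0,i=2
  .#.#. -> .   bit 10 = 0  t=0,i=8
  .#..# -> .   bit 9 = 0  t=0,i=10
  .#... -> .   bit 8 = 0  t=1,i=7
  ..### -> .   bit 7 = 0  t=2,i=9
  ..##. -> .   bit 6 = 0  t=2,i=4
  ..#.# -> #   bit 5 = 1  t=0,i=1
  ..#.. -> .   bit 4 = 0  t=0,i=12
  ...## -> .   bit 3 = 0  t=2,i=8
  ...#. -> #   bit 2 = 1  t=1,i=0
  ....# -> #   bit 1 = 1  t=1,i=13
  ..... -> #   bit 0 = 1  t=1,i=9
  bits 10011111100010101110000000100111 = 2676678695

2676678695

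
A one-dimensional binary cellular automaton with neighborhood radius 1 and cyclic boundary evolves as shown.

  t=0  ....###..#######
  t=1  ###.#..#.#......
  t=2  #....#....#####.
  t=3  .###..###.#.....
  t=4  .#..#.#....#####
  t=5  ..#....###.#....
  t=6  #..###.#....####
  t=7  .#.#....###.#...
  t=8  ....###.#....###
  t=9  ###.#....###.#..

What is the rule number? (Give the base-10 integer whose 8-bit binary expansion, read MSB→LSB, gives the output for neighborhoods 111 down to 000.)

  [7] ### => .  t=0,i=5
  [6] ##. => .  t=0,i=6
  [5] #.# => .  t=1,i=3
  [4] #.. => #  t=0,i=0
  [3] .## => #  t=0,i=4
  [2] .#. => .  t=1,i=4
  [1] ..# => .  t=0,i=3
  [0] ... => #  t=0,i=1
  bits 00011001 = 25

25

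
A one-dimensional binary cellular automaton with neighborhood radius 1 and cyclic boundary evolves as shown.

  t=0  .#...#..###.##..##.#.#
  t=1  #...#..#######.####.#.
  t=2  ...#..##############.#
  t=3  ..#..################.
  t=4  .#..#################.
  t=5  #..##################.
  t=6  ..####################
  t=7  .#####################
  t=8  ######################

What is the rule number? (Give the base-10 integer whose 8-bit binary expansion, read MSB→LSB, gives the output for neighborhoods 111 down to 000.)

234

  ### -> #   bit 7 = 1  t=0,i=9
  ##. -> #   bit 6 = 1  t=0,i=10
  #.# -> #   bit 5 = 1  t=0,i=0
  #.. -> .   bit 4 = 0  t=0,i=2
  .## -> #   bit 3 = 1  t=0,i=8
  .#. -> .   bit 2 = 0  t=0,i=1
  ..# -> #   bit 1 = 1  t=0,i=4
  ... -> .   bit 0 = 0  t=0,i=3
  bits 11101010 = 234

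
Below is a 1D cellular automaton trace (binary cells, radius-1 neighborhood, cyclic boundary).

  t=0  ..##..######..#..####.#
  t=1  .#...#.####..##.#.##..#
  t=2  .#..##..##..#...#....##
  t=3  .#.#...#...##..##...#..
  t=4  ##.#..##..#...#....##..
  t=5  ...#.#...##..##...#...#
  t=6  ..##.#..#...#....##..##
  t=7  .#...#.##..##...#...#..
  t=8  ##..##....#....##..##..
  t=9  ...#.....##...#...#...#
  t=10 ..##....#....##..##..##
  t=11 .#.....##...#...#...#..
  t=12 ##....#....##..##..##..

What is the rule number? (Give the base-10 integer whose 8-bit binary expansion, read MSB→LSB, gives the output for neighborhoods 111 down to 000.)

134

  nb ###: next=#  (t=0,i=7, bit7=1)
  nb ##.: next=.  (t=0,i=3, bit6=0)
  nb #.#: next=.  (t=0,i=21, bit5=0)
  nb #..: next=.  (t=0,i=0, bit4=0)
  nb .##: next=.  (t=0,i=2, bit3=0)
  nb .#.: next=#  (t=0,i=14, bit2=1)
  nb ..#: next=#  (t=0,i=1, bit1=1)
  nb ...: next=.  (t=1,i=3, bit0=0)
  bits 10000110 = 134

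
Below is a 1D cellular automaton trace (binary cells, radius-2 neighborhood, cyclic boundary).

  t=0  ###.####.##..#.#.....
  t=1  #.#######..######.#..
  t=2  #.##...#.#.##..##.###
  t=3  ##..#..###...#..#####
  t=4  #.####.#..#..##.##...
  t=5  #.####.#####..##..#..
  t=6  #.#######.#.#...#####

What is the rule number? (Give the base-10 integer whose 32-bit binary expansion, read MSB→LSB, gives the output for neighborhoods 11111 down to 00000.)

1807001521

  nb #####: next=.  (t=1,i=4, bit31=0)
  nb ####.: next=#  (t=0,i=6, bit30=1)
  nb ###.#: next=#  (t=0,i=2, bit29=1)
  nb ###..: next=.  (t=1,i=8, bit28=0)
  nb ##.##: next=#  (t=0,i=3, bit27=1)
  nb ##.#.: next=.  (t=1,i=17, bit26=0)
  nb ##..#: next=#  (t=0,i=11, bit25=1)
  nb ##...: next=#  (t=2,i=4, bit24=1)
  nb #.###: next=#  (t=0,i=4, bit23=1)
  nb #.##.: next=.  (t=0,i=9, bit22=0)
  nb #.#.#: next=#  (t=2,i=9, bit21=1)
  nb #.#..: next=#  (t=0,i=15, bit20=1)
  nb #..##: next=.  (t=1,i=10, bit19=0)
  nb #..#.: next=#  (t=0,i=12, bit18=1)
  nb #...#: next=.  (t=2,i=5, bit17=0)
  nb #....: next=.  (t=0,i=17, bit16=0)
  nb .####: next=#  (t=0,i=5, bit15=1)
  nb .###.: next=.  (t=0,i=1, bit14=0)
  nb .##.#: next=#  (t=2,i=16, bit13=1)
  nb .##..: next=.  (t=0,i=10, bit12=0)
  nb .#.##: next=.  (t=1,i=1, bit11=0)
  nb .#.#.: next=#  (t=0,i=14, bit10=1)
  nb .#..#: next=#  (t=1,i=19, bit9=1)
  nb .#...: next=#  (t=0,i=16, bit8=1)
  nb ..###: next=#  (t=0,i=0, bit7=1)
  nb ..##.: next=.  (t=2,i=15, bit6=0)
  nb ..#.#: next=#  (t=0,i=13, bit5=1)
  nb ..#..: next=#  (t=3,i=4, bit4=1)
  nb ...##: next=.  (t=0,i=20, bit3=0)
  nb ...#.: next=.  (t=2,i=6, bit2=0)
  nb ....#: next=.  (t=0,i=19, bit1=0)
  nb .....: next=#  (t=0,i=18, bit0=1)
  bits 01101011101101001010011110110001 = 1807001521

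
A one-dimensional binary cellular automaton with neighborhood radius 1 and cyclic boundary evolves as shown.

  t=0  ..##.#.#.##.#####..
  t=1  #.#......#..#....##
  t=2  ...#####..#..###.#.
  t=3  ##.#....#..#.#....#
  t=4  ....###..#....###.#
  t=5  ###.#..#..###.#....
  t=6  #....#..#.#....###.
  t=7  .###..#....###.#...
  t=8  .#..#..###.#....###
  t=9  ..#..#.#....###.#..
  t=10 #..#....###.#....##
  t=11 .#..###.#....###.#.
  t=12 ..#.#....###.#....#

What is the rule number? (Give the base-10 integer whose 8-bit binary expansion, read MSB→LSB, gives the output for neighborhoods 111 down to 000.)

  ###|.  b7=0 t=0,i=13
  ##.|.  b6=0 t=0,i=3
  #.#|.  b5=0 t=0,i=4
  #..|#  b4=1 t=0,i=17
  .##|#  b3=1 t=0,i=2
  .#.|.  b2=0 t=0,i=5
  ..#|.  b1=0 t=0,i=1
  ...|#  b0=1 t=0,i=0
  bits 00011001 = 25

25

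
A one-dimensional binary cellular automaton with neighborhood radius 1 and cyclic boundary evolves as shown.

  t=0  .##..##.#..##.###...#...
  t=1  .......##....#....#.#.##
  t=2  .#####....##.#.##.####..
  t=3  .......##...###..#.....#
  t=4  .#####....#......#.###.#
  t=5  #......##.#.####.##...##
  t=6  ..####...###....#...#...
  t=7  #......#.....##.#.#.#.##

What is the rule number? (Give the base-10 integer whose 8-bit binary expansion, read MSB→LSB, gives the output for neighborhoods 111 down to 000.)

  ###|.  b7=0 t=0,i=15
  ##.|.  b6=0 t=0,i=2
  #.#|#  b5=1 t=0,i=7
  #..|.  b4=0 t=0,i=3
  .##|.  b3=0 t=0,i=1
  .#.|#  b2=1 t=0,i=8
  ..#|.  b1=0 t=0,i=0
  ...|#  b0=1 t=0,i=18
  bits 00100101 = 37

37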